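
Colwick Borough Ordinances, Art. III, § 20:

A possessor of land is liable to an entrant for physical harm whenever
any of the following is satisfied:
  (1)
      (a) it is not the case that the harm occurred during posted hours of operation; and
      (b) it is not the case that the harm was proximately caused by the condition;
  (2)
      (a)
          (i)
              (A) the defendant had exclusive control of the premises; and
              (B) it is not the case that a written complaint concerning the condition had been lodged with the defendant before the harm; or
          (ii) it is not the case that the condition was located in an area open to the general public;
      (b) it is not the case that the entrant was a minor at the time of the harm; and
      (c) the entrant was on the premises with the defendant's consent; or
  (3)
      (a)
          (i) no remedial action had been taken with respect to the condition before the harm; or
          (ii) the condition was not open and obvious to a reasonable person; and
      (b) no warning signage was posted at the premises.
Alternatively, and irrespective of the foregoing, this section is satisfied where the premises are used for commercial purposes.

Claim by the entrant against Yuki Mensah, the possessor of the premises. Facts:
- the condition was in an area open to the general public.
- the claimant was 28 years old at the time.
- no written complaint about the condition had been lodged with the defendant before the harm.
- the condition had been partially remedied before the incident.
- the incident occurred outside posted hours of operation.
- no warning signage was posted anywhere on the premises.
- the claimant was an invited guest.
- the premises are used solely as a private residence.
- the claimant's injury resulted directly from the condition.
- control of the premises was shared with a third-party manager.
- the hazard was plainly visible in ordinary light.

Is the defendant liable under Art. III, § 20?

(a) not (during posted hours) — holds.
(b) not (proximate cause) — fails.
(1) = T AND F = false.
(A) exclusive control — not met.
(B) not (complaint lodged) — met.
(i) = F AND T = false.
(ii) not (public area) — not satisfied.
(a) = F OR F = false.
(b) not (entrant a minor) — holds.
(c) consent to enter — met.
(2): F AND T AND T → false.
(i) no remedial action — not met.
(ii) not open/obvious — not satisfied.
So (a) is not satisfied (F OR F).
(b) no signage posted — met.
(3) = F AND T = false.
So Overall is not satisfied (F OR F OR F).
Exception (commercial use) — not satisfied.
Result: main false OR exception false → false.

No — not liable.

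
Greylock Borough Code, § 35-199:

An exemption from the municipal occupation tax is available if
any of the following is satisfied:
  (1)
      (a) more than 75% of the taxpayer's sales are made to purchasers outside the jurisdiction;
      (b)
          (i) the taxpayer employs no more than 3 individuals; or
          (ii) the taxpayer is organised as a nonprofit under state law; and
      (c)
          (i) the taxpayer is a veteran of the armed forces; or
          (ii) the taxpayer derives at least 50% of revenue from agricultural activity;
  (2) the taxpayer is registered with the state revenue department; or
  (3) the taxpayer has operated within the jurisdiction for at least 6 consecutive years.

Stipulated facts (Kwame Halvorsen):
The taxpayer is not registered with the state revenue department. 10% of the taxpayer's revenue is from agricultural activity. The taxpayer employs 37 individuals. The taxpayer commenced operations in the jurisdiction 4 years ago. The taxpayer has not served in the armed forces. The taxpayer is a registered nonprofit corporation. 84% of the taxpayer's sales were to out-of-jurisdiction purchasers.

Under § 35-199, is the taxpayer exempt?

(a) >75% out-of-jur. sales — met.
(i) ≤ 3 employees — fails.
(ii) nonprofit — holds.
So (b) is satisfied (F OR T).
(i) veteran — not satisfied.
(ii) ≥50% agricultural — fails.
(c): F OR F → false.
So (1) is not satisfied (T AND T AND F).
(2) state-registered — not satisfied.
(3) ≥ 6 yrs in jurisdiction — not met.
Overall = F OR F OR F = false.

No — not exempt.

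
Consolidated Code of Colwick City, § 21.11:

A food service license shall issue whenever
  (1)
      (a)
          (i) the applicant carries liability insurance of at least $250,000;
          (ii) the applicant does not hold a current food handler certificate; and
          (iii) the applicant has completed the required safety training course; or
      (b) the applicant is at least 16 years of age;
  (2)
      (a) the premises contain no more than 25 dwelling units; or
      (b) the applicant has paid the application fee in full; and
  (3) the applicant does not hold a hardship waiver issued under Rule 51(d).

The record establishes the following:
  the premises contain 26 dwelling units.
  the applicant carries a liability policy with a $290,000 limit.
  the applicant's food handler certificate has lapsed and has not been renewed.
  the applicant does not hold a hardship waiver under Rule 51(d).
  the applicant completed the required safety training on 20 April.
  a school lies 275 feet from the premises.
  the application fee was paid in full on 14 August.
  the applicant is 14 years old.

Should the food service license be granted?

(i) insurance ≥ $250,000 — satisfied.
(ii) not (food handler cert.) — satisfied.
(iii) safety training — met.
(a) = T AND T AND T = true.
(b) age ≥ 16 — not satisfied.
(1) = T OR F = true.
(a) ≤ 25 units — fails.
(b) fee paid — satisfied.
(2): F OR T → true.
(3) not (hardship waiver) — satisfied.
So Overall is satisfied (T AND T AND T).

Yes — granted.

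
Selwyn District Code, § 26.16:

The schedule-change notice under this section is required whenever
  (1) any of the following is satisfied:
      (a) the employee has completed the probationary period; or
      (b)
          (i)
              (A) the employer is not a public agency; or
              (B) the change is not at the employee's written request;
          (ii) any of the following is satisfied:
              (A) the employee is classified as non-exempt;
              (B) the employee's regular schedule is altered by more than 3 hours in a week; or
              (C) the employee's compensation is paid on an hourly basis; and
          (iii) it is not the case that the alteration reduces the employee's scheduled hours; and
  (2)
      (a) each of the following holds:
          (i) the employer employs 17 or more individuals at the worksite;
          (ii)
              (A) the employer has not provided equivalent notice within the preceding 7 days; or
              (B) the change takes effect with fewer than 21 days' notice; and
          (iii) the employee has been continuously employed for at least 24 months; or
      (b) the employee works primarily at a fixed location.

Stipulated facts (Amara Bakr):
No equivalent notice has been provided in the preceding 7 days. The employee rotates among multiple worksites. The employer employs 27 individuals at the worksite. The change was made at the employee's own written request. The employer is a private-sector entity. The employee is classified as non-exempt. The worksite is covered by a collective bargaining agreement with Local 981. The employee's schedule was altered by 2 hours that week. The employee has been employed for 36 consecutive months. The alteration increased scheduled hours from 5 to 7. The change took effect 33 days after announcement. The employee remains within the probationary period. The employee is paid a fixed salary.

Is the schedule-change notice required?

Yes — required.

(a) past probation — fails.
(A) not (public agency) — met.
(B) not employee-requested — not met.
(i) = T OR F = true.
(A) non-exempt — holds.
(B) schedule shift > 3h — not met.
(C) hourly-paid — fails.
(ii): T OR F OR F → true.
(iii) not (hours reduced) — holds.
(b): T AND T AND T → true.
So (1) is satisfied (F OR T).
(i) ≥ 17 at site — holds.
(A) no recent notice — met.
(B) < 21 days' notice — not met.
(ii): T OR F → true.
(iii) tenure ≥ 24 mo. — met.
(a): T AND T AND T → true.
(b) fixed location — not satisfied.
So (2) is satisfied (T OR F).
Overall: T AND T → true.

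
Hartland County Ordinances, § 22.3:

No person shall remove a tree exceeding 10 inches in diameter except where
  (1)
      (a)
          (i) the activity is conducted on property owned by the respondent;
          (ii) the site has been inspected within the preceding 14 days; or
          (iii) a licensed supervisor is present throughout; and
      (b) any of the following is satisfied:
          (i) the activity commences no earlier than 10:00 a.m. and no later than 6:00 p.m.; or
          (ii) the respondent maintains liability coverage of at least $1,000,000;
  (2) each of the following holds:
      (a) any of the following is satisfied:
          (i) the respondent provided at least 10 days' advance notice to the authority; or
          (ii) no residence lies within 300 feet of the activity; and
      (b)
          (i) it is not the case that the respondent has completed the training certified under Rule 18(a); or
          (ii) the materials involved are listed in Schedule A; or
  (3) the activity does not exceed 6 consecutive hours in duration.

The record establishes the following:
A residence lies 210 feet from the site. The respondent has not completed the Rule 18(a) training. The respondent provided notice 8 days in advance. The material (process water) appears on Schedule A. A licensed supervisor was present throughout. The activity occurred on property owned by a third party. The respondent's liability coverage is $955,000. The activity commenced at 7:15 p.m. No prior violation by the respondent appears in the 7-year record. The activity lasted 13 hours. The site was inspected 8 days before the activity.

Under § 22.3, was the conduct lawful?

(i) own property — not satisfied.
(ii) site inspected — holds.
(iii) supervisor present — met.
So (a) is satisfied (F OR T OR T).
(i) start within hours — not satisfied.
(ii) coverage ≥ $1,000,000 — fails.
(b): F OR F → false.
(1) = T AND F = false.
(i) ≥10 days' notice — not met.
(ii) no residence in 300 ft — fails.
(a): F OR F → false.
(i) not (training certified) — holds.
(ii) Schedule A material — satisfied.
So (b) is satisfied (T OR T).
(2): F AND T → false.
(3) ≤ 6 hrs duration — fails.
Overall: F OR F OR F → false.

No — unlawful.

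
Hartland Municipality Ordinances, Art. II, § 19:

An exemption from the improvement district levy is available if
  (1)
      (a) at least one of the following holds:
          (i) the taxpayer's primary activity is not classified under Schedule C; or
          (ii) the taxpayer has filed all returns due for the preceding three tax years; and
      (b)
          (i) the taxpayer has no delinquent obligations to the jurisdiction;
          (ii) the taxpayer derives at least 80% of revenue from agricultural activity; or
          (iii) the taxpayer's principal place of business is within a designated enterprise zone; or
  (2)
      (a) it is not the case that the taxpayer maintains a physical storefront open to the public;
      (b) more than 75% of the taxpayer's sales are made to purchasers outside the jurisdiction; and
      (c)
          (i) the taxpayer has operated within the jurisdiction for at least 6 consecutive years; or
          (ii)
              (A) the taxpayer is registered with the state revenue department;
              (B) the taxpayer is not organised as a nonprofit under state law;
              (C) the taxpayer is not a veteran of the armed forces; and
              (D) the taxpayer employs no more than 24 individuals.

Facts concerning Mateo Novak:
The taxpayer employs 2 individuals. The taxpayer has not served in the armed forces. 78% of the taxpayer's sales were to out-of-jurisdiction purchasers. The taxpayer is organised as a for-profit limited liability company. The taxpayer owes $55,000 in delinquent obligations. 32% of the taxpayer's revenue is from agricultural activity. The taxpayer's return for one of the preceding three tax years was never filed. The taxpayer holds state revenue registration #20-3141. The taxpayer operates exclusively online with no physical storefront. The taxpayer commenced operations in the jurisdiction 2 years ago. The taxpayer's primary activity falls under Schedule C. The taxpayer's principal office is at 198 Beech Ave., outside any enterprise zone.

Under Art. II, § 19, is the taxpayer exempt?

Yes — exempt.

(i) not (Schedule C activity) — not met.
(ii) returns current — fails.
(a) = F OR F = false.
(i) no delinquency — not satisfied.
(ii) ≥80% agricultural — not met.
(iii) in enterprise zone — not met.
So (b) is not satisfied (F OR F OR F).
(1): F AND F → false.
(a) not (has storefront) — satisfied.
(b) >75% out-of-jur. sales — holds.
(i) ≥ 6 yrs in jurisdiction — not met.
(A) state-registered — satisfied.
(B) not (nonprofit) — holds.
(C) not (veteran) — satisfied.
(D) ≤ 24 employees — holds.
(ii) = T AND T AND T AND T = true.
So (c) is satisfied (F OR T).
(2): T AND T AND T → true.
Overall = F OR T = true.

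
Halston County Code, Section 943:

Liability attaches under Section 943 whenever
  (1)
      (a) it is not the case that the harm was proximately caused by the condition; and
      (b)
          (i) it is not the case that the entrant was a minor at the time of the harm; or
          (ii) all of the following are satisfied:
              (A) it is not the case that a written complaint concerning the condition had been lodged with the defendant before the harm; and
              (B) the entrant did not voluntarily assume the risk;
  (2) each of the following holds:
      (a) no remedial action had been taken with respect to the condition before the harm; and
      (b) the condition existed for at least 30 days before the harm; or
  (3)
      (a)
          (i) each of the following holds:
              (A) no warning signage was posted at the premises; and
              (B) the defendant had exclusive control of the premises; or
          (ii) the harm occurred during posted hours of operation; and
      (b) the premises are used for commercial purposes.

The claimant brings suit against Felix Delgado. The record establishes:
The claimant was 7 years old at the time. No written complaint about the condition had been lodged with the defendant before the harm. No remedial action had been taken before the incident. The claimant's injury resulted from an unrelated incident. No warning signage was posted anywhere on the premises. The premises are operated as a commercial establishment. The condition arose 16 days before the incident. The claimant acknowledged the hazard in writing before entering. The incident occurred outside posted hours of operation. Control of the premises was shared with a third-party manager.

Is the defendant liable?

No — not liable.

(a) not (proximate cause) — met.
(i) not (entrant a minor) — not met.
(A) not (complaint lodged) — met.
(B) no assumed risk — fails.
So (ii) is not satisfied (T AND F).
So (b) is not satisfied (F OR F).
So (1) is not satisfied (T AND F).
(a) no remedial action — holds.
(b) condition ≥30 days old — not met.
(2) = T AND F = false.
(A) no signage posted — satisfied.
(B) exclusive control — not satisfied.
(i): T AND F → false.
(ii) during posted hours — not satisfied.
So (a) is not satisfied (F OR F).
(b) commercial use — met.
So (3) is not satisfied (F AND T).
Overall = F OR F OR F = false.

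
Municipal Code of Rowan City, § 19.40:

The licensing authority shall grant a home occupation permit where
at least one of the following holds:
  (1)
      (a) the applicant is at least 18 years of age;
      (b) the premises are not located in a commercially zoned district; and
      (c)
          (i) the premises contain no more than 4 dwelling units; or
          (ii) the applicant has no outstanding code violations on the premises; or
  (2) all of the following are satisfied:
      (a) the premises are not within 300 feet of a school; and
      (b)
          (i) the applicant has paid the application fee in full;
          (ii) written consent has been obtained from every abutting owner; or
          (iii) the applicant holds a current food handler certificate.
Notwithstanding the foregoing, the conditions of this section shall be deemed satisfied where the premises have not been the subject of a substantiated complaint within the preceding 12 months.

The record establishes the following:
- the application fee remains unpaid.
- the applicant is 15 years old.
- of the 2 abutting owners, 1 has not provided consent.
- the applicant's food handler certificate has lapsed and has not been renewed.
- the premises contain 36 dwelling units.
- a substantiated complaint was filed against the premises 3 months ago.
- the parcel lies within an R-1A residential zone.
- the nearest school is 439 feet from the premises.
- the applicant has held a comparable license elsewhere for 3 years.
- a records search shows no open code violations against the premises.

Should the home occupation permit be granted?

No — denied.

(a) age ≥ 18 — not satisfied.
(b) not (commercially zoned) — met.
(i) ≤ 4 units — not satisfied.
(ii) no code violations — holds.
(c) = F OR T = true.
(1): F AND T AND T → false.
(a) ≥300 ft from school — satisfied.
(i) fee paid — not satisfied.
(ii) all abutters consent — not met.
(iii) food handler cert. — fails.
(b) = F OR F OR F = false.
(2): T AND F → false.
So Overall is not satisfied (F OR F).
Exception (no complaint in 12 mo.) — not satisfied.
Result: main false OR exception false → false.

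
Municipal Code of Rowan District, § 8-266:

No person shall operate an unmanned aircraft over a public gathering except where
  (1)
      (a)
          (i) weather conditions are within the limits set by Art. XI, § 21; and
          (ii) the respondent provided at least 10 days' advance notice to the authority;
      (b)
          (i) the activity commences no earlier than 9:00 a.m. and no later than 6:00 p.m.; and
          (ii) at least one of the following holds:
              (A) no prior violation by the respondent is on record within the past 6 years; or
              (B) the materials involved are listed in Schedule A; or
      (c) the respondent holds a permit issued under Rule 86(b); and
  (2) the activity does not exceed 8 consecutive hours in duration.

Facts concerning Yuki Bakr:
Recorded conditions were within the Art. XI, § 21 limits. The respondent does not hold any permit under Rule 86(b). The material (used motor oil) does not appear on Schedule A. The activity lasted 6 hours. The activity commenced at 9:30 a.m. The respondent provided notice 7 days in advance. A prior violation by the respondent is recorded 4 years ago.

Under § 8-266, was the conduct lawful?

(i) weather ok — satisfied.
(ii) ≥10 days' notice — not satisfied.
(a): T AND F → false.
(i) start within hours — holds.
(A) no prior violation — fails.
(B) Schedule A material — fails.
So (ii) is not satisfied (F OR F).
So (b) is not satisfied (T AND F).
(c) holds permit — not satisfied.
So (1) is not satisfied (F OR F OR F).
(2) ≤ 8 hrs duration — met.
Overall = F AND T = false.

No — unlawful.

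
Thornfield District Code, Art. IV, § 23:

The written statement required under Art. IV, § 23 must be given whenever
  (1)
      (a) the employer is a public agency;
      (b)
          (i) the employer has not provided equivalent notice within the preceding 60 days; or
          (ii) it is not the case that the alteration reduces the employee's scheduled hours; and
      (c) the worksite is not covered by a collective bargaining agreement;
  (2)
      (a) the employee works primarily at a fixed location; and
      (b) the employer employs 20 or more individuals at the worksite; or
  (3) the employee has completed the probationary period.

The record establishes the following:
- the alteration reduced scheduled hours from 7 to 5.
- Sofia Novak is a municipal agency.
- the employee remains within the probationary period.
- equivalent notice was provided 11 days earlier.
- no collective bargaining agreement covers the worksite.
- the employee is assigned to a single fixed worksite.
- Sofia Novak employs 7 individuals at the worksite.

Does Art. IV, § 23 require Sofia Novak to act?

(a) public agency — holds.
(i) no recent notice — fails.
(ii) not (hours reduced) — not met.
(b) = F OR F = false.
(c) no CBA — met.
(1) = T AND F AND T = false.
(a) fixed location — holds.
(b) ≥ 20 at site — not satisfied.
(2): T AND F → false.
(3) past probation — not met.
Overall = F OR F OR F = false.

No — not required.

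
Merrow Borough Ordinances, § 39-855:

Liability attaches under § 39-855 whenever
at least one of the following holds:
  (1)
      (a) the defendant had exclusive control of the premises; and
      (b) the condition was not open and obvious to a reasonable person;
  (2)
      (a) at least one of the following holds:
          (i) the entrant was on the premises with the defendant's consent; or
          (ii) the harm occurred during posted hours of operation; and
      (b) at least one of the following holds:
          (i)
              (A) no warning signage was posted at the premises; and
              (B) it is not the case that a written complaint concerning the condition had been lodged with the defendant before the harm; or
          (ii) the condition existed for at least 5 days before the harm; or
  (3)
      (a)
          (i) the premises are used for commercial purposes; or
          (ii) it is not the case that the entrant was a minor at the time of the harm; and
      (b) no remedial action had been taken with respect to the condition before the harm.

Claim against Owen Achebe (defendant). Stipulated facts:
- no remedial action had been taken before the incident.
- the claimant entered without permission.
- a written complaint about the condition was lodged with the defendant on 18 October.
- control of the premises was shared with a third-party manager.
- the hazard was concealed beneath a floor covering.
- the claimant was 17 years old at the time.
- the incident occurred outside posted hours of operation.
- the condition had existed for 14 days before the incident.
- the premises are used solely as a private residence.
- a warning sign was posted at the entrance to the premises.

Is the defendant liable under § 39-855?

(a) exclusive control — fails.
(b) not open/obvious — satisfied.
(1) = F AND T = false.
(i) consent to enter — fails.
(ii) during posted hours — fails.
So (a) is not satisfied (F OR F).
(A) no signage posted — not met.
(B) not (complaint lodged) — fails.
So (i) is not satisfied (F AND F).
(ii) condition ≥5 days old — satisfied.
(b): F OR T → true.
So (2) is not satisfied (F AND T).
(i) commercial use — not satisfied.
(ii) not (entrant a minor) — not satisfied.
(a) = F OR F = false.
(b) no remedial action — met.
(3) = F AND T = false.
So Overall is not satisfied (F OR F OR F).

No — not liable.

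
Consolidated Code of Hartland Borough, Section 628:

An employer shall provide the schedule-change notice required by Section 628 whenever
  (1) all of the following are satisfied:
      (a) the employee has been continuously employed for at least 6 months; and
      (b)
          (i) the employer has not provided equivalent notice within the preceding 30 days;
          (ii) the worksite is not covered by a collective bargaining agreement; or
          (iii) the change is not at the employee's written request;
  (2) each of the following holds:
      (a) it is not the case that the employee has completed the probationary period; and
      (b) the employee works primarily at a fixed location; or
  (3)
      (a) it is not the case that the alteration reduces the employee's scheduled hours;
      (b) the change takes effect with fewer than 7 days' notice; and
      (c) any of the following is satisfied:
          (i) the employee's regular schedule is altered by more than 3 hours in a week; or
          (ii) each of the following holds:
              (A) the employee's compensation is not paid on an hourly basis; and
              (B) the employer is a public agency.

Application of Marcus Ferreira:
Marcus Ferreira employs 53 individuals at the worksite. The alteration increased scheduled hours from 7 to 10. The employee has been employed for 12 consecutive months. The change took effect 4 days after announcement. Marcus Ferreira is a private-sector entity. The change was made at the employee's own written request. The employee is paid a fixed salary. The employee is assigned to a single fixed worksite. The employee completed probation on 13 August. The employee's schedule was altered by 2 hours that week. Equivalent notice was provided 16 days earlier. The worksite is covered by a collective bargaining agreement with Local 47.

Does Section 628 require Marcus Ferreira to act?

(a) tenure ≥ 6 mo. — met.
(i) no recent notice — not satisfied.
(ii) no CBA — not met.
(iii) not employee-requested — fails.
So (b) is not satisfied (F OR F OR F).
(1) = T AND F = false.
(a) not (past probation) — not met.
(b) fixed location — satisfied.
So (2) is not satisfied (F AND T).
(a) not (hours reduced) — holds.
(b) < 7 days' notice — holds.
(i) schedule shift > 3h — not met.
(A) not (hourly-paid) — met.
(B) public agency — fails.
So (ii) is not satisfied (T AND F).
(c) = F OR F = false.
(3) = T AND T AND F = false.
So Overall is not satisfied (F OR F OR F).

No — not required.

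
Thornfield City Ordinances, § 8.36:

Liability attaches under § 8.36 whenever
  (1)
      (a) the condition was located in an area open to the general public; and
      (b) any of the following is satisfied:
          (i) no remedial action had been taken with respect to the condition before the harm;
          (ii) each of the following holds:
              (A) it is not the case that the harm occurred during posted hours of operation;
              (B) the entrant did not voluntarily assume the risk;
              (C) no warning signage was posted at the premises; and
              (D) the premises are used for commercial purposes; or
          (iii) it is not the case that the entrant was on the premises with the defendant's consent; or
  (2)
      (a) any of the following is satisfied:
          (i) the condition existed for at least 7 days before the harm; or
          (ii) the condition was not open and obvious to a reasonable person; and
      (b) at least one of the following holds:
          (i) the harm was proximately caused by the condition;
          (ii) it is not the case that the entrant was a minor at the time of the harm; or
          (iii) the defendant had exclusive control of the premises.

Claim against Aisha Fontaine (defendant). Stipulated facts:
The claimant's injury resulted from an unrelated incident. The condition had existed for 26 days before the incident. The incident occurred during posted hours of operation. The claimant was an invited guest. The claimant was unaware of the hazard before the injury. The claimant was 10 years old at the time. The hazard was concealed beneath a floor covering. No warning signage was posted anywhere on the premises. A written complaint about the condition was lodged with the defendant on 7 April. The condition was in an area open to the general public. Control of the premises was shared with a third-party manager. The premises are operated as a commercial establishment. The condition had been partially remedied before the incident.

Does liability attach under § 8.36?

No — not liable.

(a) public area — holds.
(i) no remedial action — fails.
(A) not (during posted hours) — not met.
(B) no assumed risk — satisfied.
(C) no signage posted — met.
(D) commercial use — met.
(ii): F AND T AND T AND T → false.
(iii) not (consent to enter) — fails.
(b) = F OR F OR F = false.
(1): T AND F → false.
(i) condition ≥7 days old — holds.
(ii) not open/obvious — met.
So (a) is satisfied (T OR T).
(i) proximate cause — not satisfied.
(ii) not (entrant a minor) — not met.
(iii) exclusive control — fails.
So (b) is not satisfied (F OR F OR F).
(2) = T AND F = false.
Overall = F OR F = false.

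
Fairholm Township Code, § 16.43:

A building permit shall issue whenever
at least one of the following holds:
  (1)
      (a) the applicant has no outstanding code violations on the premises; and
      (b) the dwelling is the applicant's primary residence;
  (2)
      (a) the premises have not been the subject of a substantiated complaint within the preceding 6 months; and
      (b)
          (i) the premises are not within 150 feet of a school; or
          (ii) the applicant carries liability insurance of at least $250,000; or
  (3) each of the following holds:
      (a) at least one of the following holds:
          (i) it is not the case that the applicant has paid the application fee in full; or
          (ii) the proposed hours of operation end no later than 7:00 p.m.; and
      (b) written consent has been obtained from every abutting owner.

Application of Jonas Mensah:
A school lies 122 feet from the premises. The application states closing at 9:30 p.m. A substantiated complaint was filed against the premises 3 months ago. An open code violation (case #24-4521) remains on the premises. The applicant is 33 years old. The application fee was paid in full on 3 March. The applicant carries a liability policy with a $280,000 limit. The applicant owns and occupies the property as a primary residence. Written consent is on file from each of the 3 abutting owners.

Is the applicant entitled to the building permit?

(a) no code violations — fails.
(b) primary residence — met.
(1): F AND T → false.
(a) no complaint in 6 mo. — not satisfied.
(i) ≥150 ft from school — not satisfied.
(ii) insurance ≥ $250,000 — satisfied.
So (b) is satisfied (F OR T).
(2): F AND T → false.
(i) not (fee paid) — not satisfied.
(ii) closes by 7 p.m. — not satisfied.
(a): F OR F → false.
(b) all abutters consent — holds.
So (3) is not satisfied (F AND T).
So Overall is not satisfied (F OR F OR F).

No — denied.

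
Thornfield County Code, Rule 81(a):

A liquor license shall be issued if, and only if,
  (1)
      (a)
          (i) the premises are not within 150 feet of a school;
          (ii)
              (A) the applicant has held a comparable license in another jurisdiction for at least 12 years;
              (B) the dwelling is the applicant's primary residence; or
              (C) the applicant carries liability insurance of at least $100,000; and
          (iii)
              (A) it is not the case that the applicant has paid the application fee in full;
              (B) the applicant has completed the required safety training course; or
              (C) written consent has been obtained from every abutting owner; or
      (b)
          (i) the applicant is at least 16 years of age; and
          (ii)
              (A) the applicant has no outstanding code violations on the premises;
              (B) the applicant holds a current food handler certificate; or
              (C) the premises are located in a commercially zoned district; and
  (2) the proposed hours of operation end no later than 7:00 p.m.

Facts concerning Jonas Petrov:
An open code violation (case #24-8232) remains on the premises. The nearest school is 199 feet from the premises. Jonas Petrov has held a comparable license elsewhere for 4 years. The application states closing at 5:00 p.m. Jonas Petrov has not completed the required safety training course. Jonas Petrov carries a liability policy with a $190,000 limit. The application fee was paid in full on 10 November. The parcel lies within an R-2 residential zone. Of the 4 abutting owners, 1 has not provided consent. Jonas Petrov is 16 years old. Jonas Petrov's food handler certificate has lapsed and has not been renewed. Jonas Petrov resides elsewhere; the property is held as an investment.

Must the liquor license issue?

No — denied.

(i) ≥150 ft from school — satisfied.
(A) prior license ≥ 12 yr — not met.
(B) primary residence — not met.
(C) insurance ≥ $100,000 — holds.
(ii) = F OR F OR T = true.
(A) not (fee paid) — fails.
(B) safety training — not satisfied.
(C) all abutters consent — not met.
(iii) = F OR F OR F = false.
So (a) is not satisfied (T AND T AND F).
(i) age ≥ 16 — holds.
(A) no code violations — not met.
(B) food handler cert. — not met.
(C) commercially zoned — fails.
(ii): F OR F OR F → false.
(b) = T AND F = false.
So (1) is not satisfied (F OR F).
(2) closes by 7 p.m. — holds.
Overall = F AND T = false.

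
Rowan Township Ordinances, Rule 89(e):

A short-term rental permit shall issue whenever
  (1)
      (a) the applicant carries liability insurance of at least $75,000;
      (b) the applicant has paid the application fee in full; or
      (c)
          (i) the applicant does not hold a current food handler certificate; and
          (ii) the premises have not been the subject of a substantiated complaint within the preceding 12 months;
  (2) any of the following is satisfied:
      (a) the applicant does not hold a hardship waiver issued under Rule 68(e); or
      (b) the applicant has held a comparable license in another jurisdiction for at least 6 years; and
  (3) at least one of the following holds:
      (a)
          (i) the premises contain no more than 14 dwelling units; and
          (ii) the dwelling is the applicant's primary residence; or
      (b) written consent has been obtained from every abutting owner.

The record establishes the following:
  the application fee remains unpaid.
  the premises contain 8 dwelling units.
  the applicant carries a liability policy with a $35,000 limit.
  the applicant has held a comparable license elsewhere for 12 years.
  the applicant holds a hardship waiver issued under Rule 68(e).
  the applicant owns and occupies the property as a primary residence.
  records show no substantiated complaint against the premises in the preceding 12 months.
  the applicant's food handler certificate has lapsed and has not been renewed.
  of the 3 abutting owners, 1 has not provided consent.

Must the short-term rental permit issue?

Yes — granted.

(a) insurance ≥ $75,000 — not satisfied.
(b) fee paid — not satisfied.
(i) not (food handler cert.) — met.
(ii) no complaint in 12 mo. — met.
(c): T AND T → true.
(1): F OR F OR T → true.
(a) not (hardship waiver) — not met.
(b) prior license ≥ 6 yr — satisfied.
So (2) is satisfied (F OR T).
(i) ≤ 14 units — holds.
(ii) primary residence — holds.
(a): T AND T → true.
(b) all abutters consent — not met.
So (3) is satisfied (T OR F).
So Overall is satisfied (T AND T AND T).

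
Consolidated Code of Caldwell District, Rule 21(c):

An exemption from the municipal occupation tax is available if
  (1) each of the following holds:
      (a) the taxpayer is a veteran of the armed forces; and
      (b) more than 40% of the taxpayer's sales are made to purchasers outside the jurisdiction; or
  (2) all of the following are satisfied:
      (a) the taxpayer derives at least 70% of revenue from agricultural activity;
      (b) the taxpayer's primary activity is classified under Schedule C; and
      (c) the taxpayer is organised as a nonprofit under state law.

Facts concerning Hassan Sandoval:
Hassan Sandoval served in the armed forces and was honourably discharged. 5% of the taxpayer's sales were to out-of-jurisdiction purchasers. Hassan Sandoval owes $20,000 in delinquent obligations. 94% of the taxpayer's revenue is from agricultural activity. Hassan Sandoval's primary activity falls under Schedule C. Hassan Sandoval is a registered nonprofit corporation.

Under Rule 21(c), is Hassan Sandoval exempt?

(a) veteran — satisfied.
(b) >40% out-of-jur. sales — not met.
So (1) is not satisfied (T AND F).
(a) ≥70% agricultural — satisfied.
(b) Schedule C activity — met.
(c) nonprofit — met.
So (2) is satisfied (T AND T AND T).
Overall = F OR T = true.

Yes — exempt.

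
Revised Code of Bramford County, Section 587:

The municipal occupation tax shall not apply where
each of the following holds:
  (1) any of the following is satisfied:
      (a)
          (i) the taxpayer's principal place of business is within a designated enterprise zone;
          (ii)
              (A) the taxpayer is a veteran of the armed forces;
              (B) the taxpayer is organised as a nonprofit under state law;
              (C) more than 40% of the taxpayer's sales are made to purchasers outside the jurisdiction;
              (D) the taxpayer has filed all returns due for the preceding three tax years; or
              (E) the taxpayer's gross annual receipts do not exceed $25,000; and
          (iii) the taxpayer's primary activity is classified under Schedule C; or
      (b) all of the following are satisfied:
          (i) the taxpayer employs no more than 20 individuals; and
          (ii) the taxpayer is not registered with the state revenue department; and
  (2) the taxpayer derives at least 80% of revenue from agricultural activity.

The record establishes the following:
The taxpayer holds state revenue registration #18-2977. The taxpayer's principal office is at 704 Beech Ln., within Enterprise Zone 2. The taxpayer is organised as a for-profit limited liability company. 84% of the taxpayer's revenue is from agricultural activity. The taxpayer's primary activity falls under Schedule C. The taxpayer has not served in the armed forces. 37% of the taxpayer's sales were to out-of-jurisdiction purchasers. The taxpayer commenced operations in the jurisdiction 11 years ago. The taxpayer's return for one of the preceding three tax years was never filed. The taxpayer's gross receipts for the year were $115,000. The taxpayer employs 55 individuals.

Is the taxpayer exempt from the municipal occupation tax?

(i) in enterprise zone — holds.
(A) veteran — not satisfied.
(B) nonprofit — not met.
(C) >40% out-of-jur. sales — not met.
(D) returns current — not satisfied.
(E) receipts ≤ $25,000 — not satisfied.
So (ii) is not satisfied (F OR F OR F OR F OR F).
(iii) Schedule C activity — met.
So (a) is not satisfied (T AND F AND T).
(i) ≤ 20 employees — not satisfied.
(ii) not (state-registered) — not satisfied.
(b): F AND F → false.
(1) = F OR F = false.
(2) ≥80% agricultural — holds.
Overall = F AND T = false.

No — not exempt.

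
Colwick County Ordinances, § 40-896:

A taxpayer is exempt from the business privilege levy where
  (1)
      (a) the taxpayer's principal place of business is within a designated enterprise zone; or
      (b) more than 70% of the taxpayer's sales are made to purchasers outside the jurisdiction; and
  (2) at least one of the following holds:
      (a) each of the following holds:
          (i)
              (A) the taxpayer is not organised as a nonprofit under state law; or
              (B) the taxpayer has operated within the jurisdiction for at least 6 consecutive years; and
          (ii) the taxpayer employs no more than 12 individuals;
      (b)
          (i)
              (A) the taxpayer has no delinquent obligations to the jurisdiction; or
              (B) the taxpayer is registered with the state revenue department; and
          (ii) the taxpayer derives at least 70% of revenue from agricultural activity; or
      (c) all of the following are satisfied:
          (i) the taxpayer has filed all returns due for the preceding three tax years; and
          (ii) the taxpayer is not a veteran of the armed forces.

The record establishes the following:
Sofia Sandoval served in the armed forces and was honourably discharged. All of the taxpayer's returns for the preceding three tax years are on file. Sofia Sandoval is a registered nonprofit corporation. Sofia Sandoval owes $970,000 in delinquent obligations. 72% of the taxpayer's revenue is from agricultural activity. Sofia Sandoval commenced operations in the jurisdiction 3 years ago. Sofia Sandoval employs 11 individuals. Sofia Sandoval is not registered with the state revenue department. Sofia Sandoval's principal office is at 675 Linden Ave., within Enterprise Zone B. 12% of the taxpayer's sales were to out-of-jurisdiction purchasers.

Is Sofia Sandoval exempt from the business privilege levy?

No — not exempt.

(a) in enterprise zone — met.
(b) >70% out-of-jur. sales — not satisfied.
(1) = T OR F = true.
(A) not (nonprofit) — fails.
(B) ≥ 6 yrs in jurisdiction — not satisfied.
(i) = F OR F = false.
(ii) ≤ 12 employees — met.
(a) = F AND T = false.
(A) no delinquency — fails.
(B) state-registered — not met.
So (i) is not satisfied (F OR F).
(ii) ≥70% agricultural — satisfied.
(b) = F AND T = false.
(i) returns current — met.
(ii) not (veteran) — not met.
(c): T AND F → false.
(2): F OR F OR F → false.
So Overall is not satisfied (T AND F).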